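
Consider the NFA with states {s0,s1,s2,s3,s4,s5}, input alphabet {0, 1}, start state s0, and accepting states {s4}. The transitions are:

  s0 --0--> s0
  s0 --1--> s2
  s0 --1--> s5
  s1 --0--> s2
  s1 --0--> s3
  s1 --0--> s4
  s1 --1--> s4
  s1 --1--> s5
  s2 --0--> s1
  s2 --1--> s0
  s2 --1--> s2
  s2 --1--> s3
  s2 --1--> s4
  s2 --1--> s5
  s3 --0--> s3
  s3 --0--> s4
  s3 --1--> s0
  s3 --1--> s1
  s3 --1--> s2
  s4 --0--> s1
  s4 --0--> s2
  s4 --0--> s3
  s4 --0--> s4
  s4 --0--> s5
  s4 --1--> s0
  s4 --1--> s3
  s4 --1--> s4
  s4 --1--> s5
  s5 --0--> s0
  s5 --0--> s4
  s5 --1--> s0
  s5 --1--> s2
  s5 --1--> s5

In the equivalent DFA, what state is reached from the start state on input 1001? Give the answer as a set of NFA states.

{s0,s1,s2,s3,s4,s5}

Start: {s0}.
δ(s0,1) = {s2,s5}.
Union: {s2,s5}.
After 1: {s2,s5}.
δ(s2,0) = {s1}; δ(s5,0) = {s0,s4}.
Union: {s0,s1,s4}.
After 0: {s0,s1,s4}.
δ(s0,0) = {s0}; δ(s1,0) = {s2,s3,s4}; δ(s4,0) = {s1,s2,s3,s4,s5}.
Union: {s0,s1,s2,s3,s4,s5}.
After 0: {s0,s1,s2,s3,s4,s5}.
δ(s0,1) = {s2,s5}; δ(s1,1) = {s4,s5}; δ(s2,1) = {s0,s2,s3,s4,s5}; δ(s3,1) = {s0,s1,s2}; δ(s4,1) = {s0,s3,s4,s5}; δ(s5,1) = {s0,s2,s5}.
Union: {s0,s1,s2,s3,s4,s5}.
After 1: {s0,s1,s2,s3,s4,s5}.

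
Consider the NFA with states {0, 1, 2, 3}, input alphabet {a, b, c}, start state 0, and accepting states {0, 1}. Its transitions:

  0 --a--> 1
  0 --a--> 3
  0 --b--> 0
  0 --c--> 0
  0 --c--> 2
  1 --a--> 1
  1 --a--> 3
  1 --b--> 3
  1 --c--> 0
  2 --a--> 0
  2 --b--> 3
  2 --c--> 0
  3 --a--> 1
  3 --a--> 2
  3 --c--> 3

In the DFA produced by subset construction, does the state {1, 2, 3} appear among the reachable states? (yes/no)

yes

Start state of the DFA: {0}.
{0} --a--> {1, 3}  [new]
{0} --b--> {0}  [seen]
{0} --c--> {0, 2}  [new]
{1, 3} --a--> {1, 2, 3}  [new]
{1, 3} --b--> {3}  [new]
{1, 3} --c--> {0, 3}  [new]
{0, 2} --a--> {0, 1, 3}  [new]
{0, 2} --b--> {0, 3}  [seen]
{0, 2} --c--> {0, 2}  [seen]
{1, 2, 3} --a--> {0, 1, 2, 3}  [new]
{1, 2, 3} --b--> {3}  [seen]
{1, 2, 3} --c--> {0, 3}  [seen]
{3} --a--> {1, 2}  [new]
{3} --b--> ∅  [new]
{3} --c--> {3}  [seen]
{0, 3} --a--> {1, 2, 3}  [seen]
{0, 3} --b--> {0}  [seen]
{0, 3} --c--> {0, 2, 3}  [new]
{0, 1, 3} --a--> {1, 2, 3}  [seen]
{0, 1, 3} --b--> {0, 3}  [seen]
{0, 1, 3} --c--> {0, 2, 3}  [seen]
{0, 1, 2, 3} --a--> {0, 1, 2, 3}  [seen]
{0, 1, 2, 3} --b--> {0, 3}  [seen]
{0, 1, 2, 3} --c--> {0, 2, 3}  [seen]
{1, 2} --a--> {0, 1, 3}  [seen]
{1, 2} --b--> {3}  [seen]
{1, 2} --c--> {0}  [seen]
∅ --a--> ∅  [seen]
∅ --b--> ∅  [seen]
∅ --c--> ∅  [seen]
{0, 2, 3} --a--> {0, 1, 2, 3}  [seen]
{0, 2, 3} --b--> {0, 3}  [seen]
{0, 2, 3} --c--> {0, 2, 3}  [seen]
Reachable DFA states: {0}, {1, 3}, {0, 2}, {1, 2, 3}, {3}, {0, 3}, {0, 1, 3}, {0, 1, 2, 3}, {1, 2}, ∅, {0, 2, 3}.
{1, 2, 3} is among them.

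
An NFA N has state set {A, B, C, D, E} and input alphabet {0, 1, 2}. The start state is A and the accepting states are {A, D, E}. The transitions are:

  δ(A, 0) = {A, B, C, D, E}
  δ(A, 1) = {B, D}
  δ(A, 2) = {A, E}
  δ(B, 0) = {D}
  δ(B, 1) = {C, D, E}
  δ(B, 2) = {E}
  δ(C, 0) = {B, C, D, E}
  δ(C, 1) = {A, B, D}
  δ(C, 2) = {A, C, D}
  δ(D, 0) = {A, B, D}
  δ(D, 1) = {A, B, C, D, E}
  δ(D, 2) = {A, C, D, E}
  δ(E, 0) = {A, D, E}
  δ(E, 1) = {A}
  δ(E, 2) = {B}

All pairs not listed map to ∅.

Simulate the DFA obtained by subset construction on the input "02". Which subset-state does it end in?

Start: {A}.
δ(A,0) = {A, B, C, D, E}.
Union: {A, B, C, D, E}.
After 0: {A, B, C, D, E}.
δ(A,2) = {A, E}; δ(B,2) = {E}; δ(C,2) = {A, C, D}; δ(D,2) = {A, C, D, E}; δ(E,2) = {B}.
Union: {A, B, C, D, E}.
After 2: {A, B, C, D, E}.

{A, B, C, D, E}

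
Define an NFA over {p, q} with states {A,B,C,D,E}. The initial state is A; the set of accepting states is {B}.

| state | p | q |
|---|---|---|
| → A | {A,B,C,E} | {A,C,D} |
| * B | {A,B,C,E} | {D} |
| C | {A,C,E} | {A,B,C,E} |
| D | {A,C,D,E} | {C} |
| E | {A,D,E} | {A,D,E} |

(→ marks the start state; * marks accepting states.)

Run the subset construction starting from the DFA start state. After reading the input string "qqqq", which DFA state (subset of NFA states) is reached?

Start: {A}.
δ(A,q) = {A,C,D}.
Union: {A,C,D}.
After q: {A,C,D}.
δ(A,q) = {A,C,D}; δ(C,q) = {A,B,C,E}; δ(D,q) = {C}.
Union: {A,B,C,D,E}.
After q: {A,B,C,D,E}.
δ(A,q) = {A,C,D}; δ(B,q) = {D}; δ(C,q) = {A,B,C,E}; δ(D,q) = {C}; δ(E,q) = {A,D,E}.
Union: {A,B,C,D,E}.
After q: {A,B,C,D,E}.
δ(A,q) = {A,C,D}; δ(B,q) = {D}; δ(C,q) = {A,B,C,E}; δ(D,q) = {C}; δ(E,q) = {A,D,E}.
Union: {A,B,C,D,E}.
After q: {A,B,C,D,E}.

{A,B,C,D,E}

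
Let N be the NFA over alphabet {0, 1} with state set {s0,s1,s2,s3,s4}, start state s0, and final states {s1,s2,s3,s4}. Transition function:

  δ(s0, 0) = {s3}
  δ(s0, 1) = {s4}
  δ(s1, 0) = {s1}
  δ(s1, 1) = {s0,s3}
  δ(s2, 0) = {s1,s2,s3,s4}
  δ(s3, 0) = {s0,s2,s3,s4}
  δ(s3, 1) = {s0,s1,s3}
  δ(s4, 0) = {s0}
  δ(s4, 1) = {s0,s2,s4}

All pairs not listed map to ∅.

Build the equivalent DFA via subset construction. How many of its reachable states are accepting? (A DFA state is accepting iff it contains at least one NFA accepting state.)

7

Start state of the DFA: {s0}.
{s0} --0--> {s3}  [new]
{s0} --1--> {s4}  [new]
{s3} --0--> {s0,s2,s3,s4}  [new]
{s3} --1--> {s0,s1,s3}  [new]
{s4} --0--> {s0}  [seen]
{s4} --1--> {s0,s2,s4}  [new]
{s0,s2,s3,s4} --0--> {s0,s1,s2,s3,s4}  [new]
{s0,s2,s3,s4} --1--> {s0,s1,s2,s3,s4}  [seen]
{s0,s1,s3} --0--> {s0,s1,s2,s3,s4}  [seen]
{s0,s1,s3} --1--> {s0,s1,s3,s4}  [new]
{s0,s2,s4} --0--> {s0,s1,s2,s3,s4}  [seen]
{s0,s2,s4} --1--> {s0,s2,s4}  [seen]
{s0,s1,s2,s3,s4} --0--> {s0,s1,s2,s3,s4}  [seen]
{s0,s1,s2,s3,s4} --1--> {s0,s1,s2,s3,s4}  [seen]
{s0,s1,s3,s4} --0--> {s0,s1,s2,s3,s4}  [seen]
{s0,s1,s3,s4} --1--> {s0,s1,s2,s3,s4}  [seen]
Reachable DFA states: {s0}, {s3}, {s4}, {s0,s2,s3,s4}, {s0,s1,s3}, {s0,s2,s4}, {s0,s1,s2,s3,s4}, {s0,s1,s3,s4}.
Accepting DFA states (contain an NFA accepting state): {s3}, {s4}, {s0,s2,s3,s4}, {s0,s1,s3}, {s0,s2,s4}, {s0,s1,s2,s3,s4}, {s0,s1,s3,s4}.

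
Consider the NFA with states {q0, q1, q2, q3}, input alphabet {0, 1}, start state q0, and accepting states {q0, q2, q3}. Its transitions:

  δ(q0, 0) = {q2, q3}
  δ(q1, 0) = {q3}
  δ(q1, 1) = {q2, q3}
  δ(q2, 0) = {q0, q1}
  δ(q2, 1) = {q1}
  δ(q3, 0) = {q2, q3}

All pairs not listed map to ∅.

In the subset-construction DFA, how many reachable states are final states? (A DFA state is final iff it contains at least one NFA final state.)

5

Start state of the DFA: {q0}.
{q0} --0--> {q2, q3}  [new]
{q0} --1--> ∅  [new]
{q2, q3} --0--> {q0, q1, q2, q3}  [new]
{q2, q3} --1--> {q1}  [new]
∅ --0--> ∅  [seen]
∅ --1--> ∅  [seen]
{q0, q1, q2, q3} --0--> {q0, q1, q2, q3}  [seen]
{q0, q1, q2, q3} --1--> {q1, q2, q3}  [new]
{q1} --0--> {q3}  [new]
{q1} --1--> {q2, q3}  [seen]
{q1, q2, q3} --0--> {q0, q1, q2, q3}  [seen]
{q1, q2, q3} --1--> {q1, q2, q3}  [seen]
{q3} --0--> {q2, q3}  [seen]
{q3} --1--> ∅  [seen]
Reachable DFA states: {q0}, {q2, q3}, ∅, {q0, q1, q2, q3}, {q1}, {q1, q2, q3}, {q3}.
Accepting DFA states (contain an NFA accepting state): {q0}, {q2, q3}, {q0, q1, q2, q3}, {q1, q2, q3}, {q3}.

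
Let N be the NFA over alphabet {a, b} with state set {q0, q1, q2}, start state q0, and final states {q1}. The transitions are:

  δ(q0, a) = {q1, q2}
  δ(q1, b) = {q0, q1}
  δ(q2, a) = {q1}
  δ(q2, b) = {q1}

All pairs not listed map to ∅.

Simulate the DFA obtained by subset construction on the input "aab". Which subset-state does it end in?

{q0, q1}

Start: {q0}.
δ(q0,a) = {q1, q2}.
Union: {q1, q2}.
After a: {q1, q2}.
δ(q1,a) = ∅; δ(q2,a) = {q1}.
Union: {q1}.
After a: {q1}.
δ(q1,b) = {q0, q1}.
Union: {q0, q1}.
After b: {q0, q1}.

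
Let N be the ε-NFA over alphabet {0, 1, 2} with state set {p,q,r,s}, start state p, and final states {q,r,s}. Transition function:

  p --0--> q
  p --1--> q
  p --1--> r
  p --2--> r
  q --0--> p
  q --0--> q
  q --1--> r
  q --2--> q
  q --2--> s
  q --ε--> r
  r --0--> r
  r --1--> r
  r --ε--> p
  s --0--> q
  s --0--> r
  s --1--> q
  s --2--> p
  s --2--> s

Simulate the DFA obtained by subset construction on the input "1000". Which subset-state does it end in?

{p,q,r}

Start: {p}.
δ(p,1) = {q,r}.
Union: {q,r}.
ε-closure gives {p,q,r}.
After 1: {p,q,r}.
δ(p,0) = {q}; δ(q,0) = {p,q}; δ(r,0) = {r}.
Union: {p,q,r}.
After 0: {p,q,r}.
δ(p,0) = {q}; δ(q,0) = {p,q}; δ(r,0) = {r}.
Union: {p,q,r}.
After 0: {p,q,r}.
δ(p,0) = {q}; δ(q,0) = {p,q}; δ(r,0) = {r}.
Union: {p,q,r}.
After 0: {p,q,r}.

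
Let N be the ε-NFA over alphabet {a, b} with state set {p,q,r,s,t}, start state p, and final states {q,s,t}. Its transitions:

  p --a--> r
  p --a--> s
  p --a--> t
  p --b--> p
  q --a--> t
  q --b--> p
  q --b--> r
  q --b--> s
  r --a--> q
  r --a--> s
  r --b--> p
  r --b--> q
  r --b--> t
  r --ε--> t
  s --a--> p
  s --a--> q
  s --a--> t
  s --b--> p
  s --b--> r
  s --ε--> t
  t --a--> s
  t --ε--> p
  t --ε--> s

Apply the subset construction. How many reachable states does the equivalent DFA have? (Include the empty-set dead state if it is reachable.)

Start state of the DFA: {p} (ε-closure of the NFA start).
{p} --a--> {p,r,s,t}  [new]
{p} --b--> {p}  [seen]
{p,r,s,t} --a--> {p,q,r,s,t}  [new]
{p,r,s,t} --b--> {p,q,r,s,t}  [seen]
{p,q,r,s,t} --a--> {p,q,r,s,t}  [seen]
{p,q,r,s,t} --b--> {p,q,r,s,t}  [seen]
Reachable DFA states: {p}, {p,r,s,t}, {p,q,r,s,t}.

3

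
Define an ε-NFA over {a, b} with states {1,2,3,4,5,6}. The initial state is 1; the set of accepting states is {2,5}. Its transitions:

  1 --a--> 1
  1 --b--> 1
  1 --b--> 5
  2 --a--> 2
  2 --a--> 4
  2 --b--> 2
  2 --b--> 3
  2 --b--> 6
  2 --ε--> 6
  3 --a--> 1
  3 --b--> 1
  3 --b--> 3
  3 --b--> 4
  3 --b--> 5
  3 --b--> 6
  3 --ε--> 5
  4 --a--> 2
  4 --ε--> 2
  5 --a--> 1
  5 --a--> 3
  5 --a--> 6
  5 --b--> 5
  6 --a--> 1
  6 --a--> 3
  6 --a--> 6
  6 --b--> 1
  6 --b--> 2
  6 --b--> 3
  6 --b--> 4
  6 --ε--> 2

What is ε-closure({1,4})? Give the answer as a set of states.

{1,2,4,6}

Begin with {1,4}.
4 →ε {2}; add 2.
2 →ε {6}; add 6.
ε-closure = {1,2,4,6}.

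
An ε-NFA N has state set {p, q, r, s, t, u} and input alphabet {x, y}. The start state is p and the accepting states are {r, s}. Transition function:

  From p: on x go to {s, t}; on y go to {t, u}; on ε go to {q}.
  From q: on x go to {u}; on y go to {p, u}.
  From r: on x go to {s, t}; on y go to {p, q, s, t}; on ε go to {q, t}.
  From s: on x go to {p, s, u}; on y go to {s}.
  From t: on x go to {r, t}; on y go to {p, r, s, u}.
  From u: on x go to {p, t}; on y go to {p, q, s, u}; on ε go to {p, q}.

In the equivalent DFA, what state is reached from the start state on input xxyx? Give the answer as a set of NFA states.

Start: {p, q}.
δ(p,x) = {s, t}; δ(q,x) = {u}.
Union: {s, t, u}.
ε-closure gives {p, q, s, t, u}.
After x: {p, q, s, t, u}.
δ(p,x) = {s, t}; δ(q,x) = {u}; δ(s,x) = {p, s, u}; δ(t,x) = {r, t}; δ(u,x) = {p, t}.
Union: {p, r, s, t, u}.
ε-closure gives {p, q, r, s, t, u}.
After x: {p, q, r, s, t, u}.
δ(p,y) = {t, u}; δ(q,y) = {p, u}; δ(r,y) = {p, q, s, t}; δ(s,y) = {s}; δ(t,y) = {p, r, s, u}; δ(u,y) = {p, q, s, u}.
Union: {p, q, r, s, t, u}.
After y: {p, q, r, s, t, u}.
δ(p,x) = {s, t}; δ(q,x) = {u}; δ(r,x) = {s, t}; δ(s,x) = {p, s, u}; δ(t,x) = {r, t}; δ(u,x) = {p, t}.
Union: {p, r, s, t, u}.
ε-closure gives {p, q, r, s, t, u}.
After x: {p, q, r, s, t, u}.

{p, q, r, s, t, u}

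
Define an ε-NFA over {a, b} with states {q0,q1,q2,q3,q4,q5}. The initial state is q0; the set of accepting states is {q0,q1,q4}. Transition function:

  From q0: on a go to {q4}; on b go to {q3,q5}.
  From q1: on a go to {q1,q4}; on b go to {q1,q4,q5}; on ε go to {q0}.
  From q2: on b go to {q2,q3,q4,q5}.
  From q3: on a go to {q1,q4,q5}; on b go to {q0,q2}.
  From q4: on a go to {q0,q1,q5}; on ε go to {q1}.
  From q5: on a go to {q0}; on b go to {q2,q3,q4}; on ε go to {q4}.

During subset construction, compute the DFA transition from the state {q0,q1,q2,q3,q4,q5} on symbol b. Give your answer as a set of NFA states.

{q0,q1,q2,q3,q4,q5}

δ(q0,b) = {q3,q5}; δ(q1,b) = {q1,q4,q5}; δ(q2,b) = {q2,q3,q4,q5}; δ(q3,b) = {q0,q2}; δ(q4,b) = ∅; δ(q5,b) = {q2,q3,q4}.
Union: {q0,q1,q2,q3,q4,q5}.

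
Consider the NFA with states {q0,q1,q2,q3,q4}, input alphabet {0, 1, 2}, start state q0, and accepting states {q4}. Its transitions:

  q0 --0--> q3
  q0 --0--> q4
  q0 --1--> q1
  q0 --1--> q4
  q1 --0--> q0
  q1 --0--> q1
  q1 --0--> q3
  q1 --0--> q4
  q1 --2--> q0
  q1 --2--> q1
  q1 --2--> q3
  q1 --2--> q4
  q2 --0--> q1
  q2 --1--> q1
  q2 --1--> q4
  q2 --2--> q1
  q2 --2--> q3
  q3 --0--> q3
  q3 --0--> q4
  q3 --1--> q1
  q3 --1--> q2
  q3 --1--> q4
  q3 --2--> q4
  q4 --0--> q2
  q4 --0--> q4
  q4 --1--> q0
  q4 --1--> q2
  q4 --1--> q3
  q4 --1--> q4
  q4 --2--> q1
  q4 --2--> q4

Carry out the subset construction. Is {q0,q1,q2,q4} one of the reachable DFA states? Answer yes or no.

no

Start state of the DFA: {q0}.
{q0} --0--> {q3,q4}  [new]
{q0} --1--> {q1,q4}  [new]
{q0} --2--> ∅  [new]
{q3,q4} --0--> {q2,q3,q4}  [new]
{q3,q4} --1--> {q0,q1,q2,q3,q4}  [new]
{q3,q4} --2--> {q1,q4}  [seen]
{q1,q4} --0--> {q0,q1,q2,q3,q4}  [seen]
{q1,q4} --1--> {q0,q2,q3,q4}  [new]
{q1,q4} --2--> {q0,q1,q3,q4}  [new]
∅ --0--> ∅  [seen]
∅ --1--> ∅  [seen]
∅ --2--> ∅  [seen]
{q2,q3,q4} --0--> {q1,q2,q3,q4}  [new]
{q2,q3,q4} --1--> {q0,q1,q2,q3,q4}  [seen]
{q2,q3,q4} --2--> {q1,q3,q4}  [new]
{q0,q1,q2,q3,q4} --0--> {q0,q1,q2,q3,q4}  [seen]
{q0,q1,q2,q3,q4} --1--> {q0,q1,q2,q3,q4}  [seen]
{q0,q1,q2,q3,q4} --2--> {q0,q1,q3,q4}  [seen]
{q0,q2,q3,q4} --0--> {q1,q2,q3,q4}  [seen]
{q0,q2,q3,q4} --1--> {q0,q1,q2,q3,q4}  [seen]
{q0,q2,q3,q4} --2--> {q1,q3,q4}  [seen]
{q0,q1,q3,q4} --0--> {q0,q1,q2,q3,q4}  [seen]
{q0,q1,q3,q4} --1--> {q0,q1,q2,q3,q4}  [seen]
{q0,q1,q3,q4} --2--> {q0,q1,q3,q4}  [seen]
{q1,q2,q3,q4} --0--> {q0,q1,q2,q3,q4}  [seen]
{q1,q2,q3,q4} --1--> {q0,q1,q2,q3,q4}  [seen]
{q1,q2,q3,q4} --2--> {q0,q1,q3,q4}  [seen]
{q1,q3,q4} --0--> {q0,q1,q2,q3,q4}  [seen]
{q1,q3,q4} --1--> {q0,q1,q2,q3,q4}  [seen]
{q1,q3,q4} --2--> {q0,q1,q3,q4}  [seen]
Reachable DFA states: {q0}, {q3,q4}, {q1,q4}, ∅, {q2,q3,q4}, {q0,q1,q2,q3,q4}, {q0,q2,q3,q4}, {q0,q1,q3,q4}, {q1,q2,q3,q4}, {q1,q3,q4}.
{q0,q1,q2,q4} is not among them.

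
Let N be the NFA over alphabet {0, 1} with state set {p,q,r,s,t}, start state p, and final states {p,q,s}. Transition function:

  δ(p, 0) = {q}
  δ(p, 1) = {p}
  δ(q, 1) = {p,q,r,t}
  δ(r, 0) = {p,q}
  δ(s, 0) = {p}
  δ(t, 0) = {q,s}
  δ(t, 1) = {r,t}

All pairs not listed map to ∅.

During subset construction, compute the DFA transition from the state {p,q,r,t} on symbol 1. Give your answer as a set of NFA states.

δ(p,1) = {p}; δ(q,1) = {p,q,r,t}; δ(r,1) = ∅; δ(t,1) = {r,t}.
Union: {p,q,r,t}.

{p,q,r,t}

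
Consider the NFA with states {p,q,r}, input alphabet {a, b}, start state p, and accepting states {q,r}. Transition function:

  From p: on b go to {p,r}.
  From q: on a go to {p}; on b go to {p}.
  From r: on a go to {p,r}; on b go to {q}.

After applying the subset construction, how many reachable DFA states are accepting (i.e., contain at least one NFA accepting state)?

2

Start state of the DFA: {p}.
{p} --a--> ∅  [new]
{p} --b--> {p,r}  [new]
∅ --a--> ∅  [seen]
∅ --b--> ∅  [seen]
{p,r} --a--> {p,r}  [seen]
{p,r} --b--> {p,q,r}  [new]
{p,q,r} --a--> {p,r}  [seen]
{p,q,r} --b--> {p,q,r}  [seen]
Reachable DFA states: {p}, ∅, {p,r}, {p,q,r}.
Accepting DFA states (contain an NFA accepting state): {p,r}, {p,q,r}.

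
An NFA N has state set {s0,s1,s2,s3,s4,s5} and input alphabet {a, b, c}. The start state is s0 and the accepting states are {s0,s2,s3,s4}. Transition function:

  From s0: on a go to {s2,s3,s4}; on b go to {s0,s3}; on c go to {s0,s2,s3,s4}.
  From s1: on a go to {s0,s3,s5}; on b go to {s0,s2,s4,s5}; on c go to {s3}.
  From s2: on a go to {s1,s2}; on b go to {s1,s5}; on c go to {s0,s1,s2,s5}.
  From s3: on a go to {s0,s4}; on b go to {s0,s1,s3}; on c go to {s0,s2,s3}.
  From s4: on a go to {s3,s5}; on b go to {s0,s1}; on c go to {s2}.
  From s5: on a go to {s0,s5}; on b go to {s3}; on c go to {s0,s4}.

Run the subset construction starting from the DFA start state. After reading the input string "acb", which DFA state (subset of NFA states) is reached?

Start: {s0}.
δ(s0,a) = {s2,s3,s4}.
Union: {s2,s3,s4}.
After a: {s2,s3,s4}.
δ(s2,c) = {s0,s1,s2,s5}; δ(s3,c) = {s0,s2,s3}; δ(s4,c) = {s2}.
Union: {s0,s1,s2,s3,s5}.
After c: {s0,s1,s2,s3,s5}.
δ(s0,b) = {s0,s3}; δ(s1,b) = {s0,s2,s4,s5}; δ(s2,b) = {s1,s5}; δ(s3,b) = {s0,s1,s3}; δ(s5,b) = {s3}.
Union: {s0,s1,s2,s3,s4,s5}.
After b: {s0,s1,s2,s3,s4,s5}.

{s0,s1,s2,s3,s4,s5}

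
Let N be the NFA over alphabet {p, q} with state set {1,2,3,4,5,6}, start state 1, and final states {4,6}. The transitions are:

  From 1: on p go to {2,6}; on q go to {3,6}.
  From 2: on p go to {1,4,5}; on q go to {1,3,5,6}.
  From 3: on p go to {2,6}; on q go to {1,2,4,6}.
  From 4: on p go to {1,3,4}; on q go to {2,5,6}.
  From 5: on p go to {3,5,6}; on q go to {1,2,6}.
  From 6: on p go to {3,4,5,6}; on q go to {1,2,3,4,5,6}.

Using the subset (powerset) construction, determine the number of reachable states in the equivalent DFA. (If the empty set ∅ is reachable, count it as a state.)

Start state of the DFA: {1}.
{1} --p--> {2,6}  [new]
{1} --q--> {3,6}  [new]
{2,6} --p--> {1,3,4,5,6}  [new]
{2,6} --q--> {1,2,3,4,5,6}  [new]
{3,6} --p--> {2,3,4,5,6}  [new]
{3,6} --q--> {1,2,3,4,5,6}  [seen]
{1,3,4,5,6} --p--> {1,2,3,4,5,6}  [seen]
{1,3,4,5,6} --q--> {1,2,3,4,5,6}  [seen]
{1,2,3,4,5,6} --p--> {1,2,3,4,5,6}  [seen]
{1,2,3,4,5,6} --q--> {1,2,3,4,5,6}  [seen]
{2,3,4,5,6} --p--> {1,2,3,4,5,6}  [seen]
{2,3,4,5,6} --q--> {1,2,3,4,5,6}  [seen]
Reachable DFA states: {1}, {2,6}, {3,6}, {1,3,4,5,6}, {1,2,3,4,5,6}, {2,3,4,5,6}.

6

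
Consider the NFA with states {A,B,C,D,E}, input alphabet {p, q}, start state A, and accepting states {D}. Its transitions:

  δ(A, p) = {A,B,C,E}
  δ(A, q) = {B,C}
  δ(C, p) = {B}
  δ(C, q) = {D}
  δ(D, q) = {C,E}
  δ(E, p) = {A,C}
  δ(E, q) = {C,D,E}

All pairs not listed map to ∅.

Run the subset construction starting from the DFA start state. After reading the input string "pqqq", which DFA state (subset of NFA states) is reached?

Start: {A}.
δ(A,p) = {A,B,C,E}.
Union: {A,B,C,E}.
After p: {A,B,C,E}.
δ(A,q) = {B,C}; δ(B,q) = ∅; δ(C,q) = {D}; δ(E,q) = {C,D,E}.
Union: {B,C,D,E}.
After q: {B,C,D,E}.
δ(B,q) = ∅; δ(C,q) = {D}; δ(D,q) = {C,E}; δ(E,q) = {C,D,E}.
Union: {C,D,E}.
After q: {C,D,E}.
δ(C,q) = {D}; δ(D,q) = {C,E}; δ(E,q) = {C,D,E}.
Union: {C,D,E}.
After q: {C,D,E}.

{C,D,E}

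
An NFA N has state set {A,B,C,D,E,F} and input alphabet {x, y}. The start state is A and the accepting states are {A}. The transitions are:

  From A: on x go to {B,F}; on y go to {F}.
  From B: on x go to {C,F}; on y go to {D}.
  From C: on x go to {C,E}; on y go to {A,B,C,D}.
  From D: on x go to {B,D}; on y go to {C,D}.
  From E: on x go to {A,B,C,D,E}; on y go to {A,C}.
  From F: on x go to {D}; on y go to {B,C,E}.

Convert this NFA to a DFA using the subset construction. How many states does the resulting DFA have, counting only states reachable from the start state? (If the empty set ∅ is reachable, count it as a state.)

15

Start state of the DFA: {A}.
{A} --x--> {B,F}  [new]
{A} --y--> {F}  [new]
{B,F} --x--> {C,D,F}  [new]
{B,F} --y--> {B,C,D,E}  [new]
{F} --x--> {D}  [new]
{F} --y--> {B,C,E}  [new]
{C,D,F} --x--> {B,C,D,E}  [seen]
{C,D,F} --y--> {A,B,C,D,E}  [new]
{B,C,D,E} --x--> {A,B,C,D,E,F}  [new]
{B,C,D,E} --y--> {A,B,C,D}  [new]
{D} --x--> {B,D}  [new]
{D} --y--> {C,D}  [new]
{B,C,E} --x--> {A,B,C,D,E,F}  [seen]
{B,C,E} --y--> {A,B,C,D}  [seen]
{A,B,C,D,E} --x--> {A,B,C,D,E,F}  [seen]
{A,B,C,D,E} --y--> {A,B,C,D,F}  [new]
{A,B,C,D,E,F} --x--> {A,B,C,D,E,F}  [seen]
{A,B,C,D,E,F} --y--> {A,B,C,D,E,F}  [seen]
{A,B,C,D} --x--> {B,C,D,E,F}  [new]
{A,B,C,D} --y--> {A,B,C,D,F}  [seen]
{B,D} --x--> {B,C,D,F}  [new]
{B,D} --y--> {C,D}  [seen]
{C,D} --x--> {B,C,D,E}  [seen]
{C,D} --y--> {A,B,C,D}  [seen]
{A,B,C,D,F} --x--> {B,C,D,E,F}  [seen]
{A,B,C,D,F} --y--> {A,B,C,D,E,F}  [seen]
{B,C,D,E,F} --x--> {A,B,C,D,E,F}  [seen]
{B,C,D,E,F} --y--> {A,B,C,D,E}  [seen]
{B,C,D,F} --x--> {B,C,D,E,F}  [seen]
{B,C,D,F} --y--> {A,B,C,D,E}  [seen]
Reachable DFA states: {A}, {B,F}, {F}, {C,D,F}, {B,C,D,E}, {D}, {B,C,E}, {A,B,C,D,E}, {A,B,C,D,E,F}, {A,B,C,D}, {B,D}, {C,D}, {A,B,C,D,F}, {B,C,D,E,F}, {B,C,D,F}.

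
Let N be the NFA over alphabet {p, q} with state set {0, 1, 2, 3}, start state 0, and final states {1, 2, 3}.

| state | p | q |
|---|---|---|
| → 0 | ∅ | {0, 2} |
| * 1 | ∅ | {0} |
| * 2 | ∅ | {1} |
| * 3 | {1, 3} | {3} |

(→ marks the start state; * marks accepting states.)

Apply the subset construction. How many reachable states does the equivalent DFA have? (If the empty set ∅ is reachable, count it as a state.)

4

Start state of the DFA: {0}.
{0} --p--> ∅  [new]
{0} --q--> {0, 2}  [new]
∅ --p--> ∅  [seen]
∅ --q--> ∅  [seen]
{0, 2} --p--> ∅  [seen]
{0, 2} --q--> {0, 1, 2}  [new]
{0, 1, 2} --p--> ∅  [seen]
{0, 1, 2} --q--> {0, 1, 2}  [seen]
Reachable DFA states: {0}, ∅, {0, 2}, {0, 1, 2}.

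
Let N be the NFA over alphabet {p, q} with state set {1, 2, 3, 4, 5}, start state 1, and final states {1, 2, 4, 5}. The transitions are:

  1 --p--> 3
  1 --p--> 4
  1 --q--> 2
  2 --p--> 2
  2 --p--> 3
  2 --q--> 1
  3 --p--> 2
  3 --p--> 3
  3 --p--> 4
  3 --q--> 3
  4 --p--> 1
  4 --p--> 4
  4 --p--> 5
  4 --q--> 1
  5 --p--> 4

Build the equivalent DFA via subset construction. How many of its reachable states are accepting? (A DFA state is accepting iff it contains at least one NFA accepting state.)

Start state of the DFA: {1}.
{1} --p--> {3, 4}  [new]
{1} --q--> {2}  [new]
{3, 4} --p--> {1, 2, 3, 4, 5}  [new]
{3, 4} --q--> {1, 3}  [new]
{2} --p--> {2, 3}  [new]
{2} --q--> {1}  [seen]
{1, 2, 3, 4, 5} --p--> {1, 2, 3, 4, 5}  [seen]
{1, 2, 3, 4, 5} --q--> {1, 2, 3}  [new]
{1, 3} --p--> {2, 3, 4}  [new]
{1, 3} --q--> {2, 3}  [seen]
{2, 3} --p--> {2, 3, 4}  [seen]
{2, 3} --q--> {1, 3}  [seen]
{1, 2, 3} --p--> {2, 3, 4}  [seen]
{1, 2, 3} --q--> {1, 2, 3}  [seen]
{2, 3, 4} --p--> {1, 2, 3, 4, 5}  [seen]
{2, 3, 4} --q--> {1, 3}  [seen]
Reachable DFA states: {1}, {3, 4}, {2}, {1, 2, 3, 4, 5}, {1, 3}, {2, 3}, {1, 2, 3}, {2, 3, 4}.
Accepting DFA states (contain an NFA accepting state): {1}, {3, 4}, {2}, {1, 2, 3, 4, 5}, {1, 3}, {2, 3}, {1, 2, 3}, {2, 3, 4}.

8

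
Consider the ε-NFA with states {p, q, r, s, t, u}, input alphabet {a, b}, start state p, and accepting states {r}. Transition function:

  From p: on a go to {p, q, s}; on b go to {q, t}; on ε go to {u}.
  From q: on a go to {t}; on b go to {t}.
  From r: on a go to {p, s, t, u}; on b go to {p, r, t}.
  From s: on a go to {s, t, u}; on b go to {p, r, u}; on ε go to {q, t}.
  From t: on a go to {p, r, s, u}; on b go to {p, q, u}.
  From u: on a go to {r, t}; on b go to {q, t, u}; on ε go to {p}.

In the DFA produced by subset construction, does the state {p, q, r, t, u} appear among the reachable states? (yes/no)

yes

Start state of the DFA: {p, u} (ε-closure of the NFA start).
{p, u} --a--> {p, q, r, s, t, u}  [new]
{p, u} --b--> {p, q, t, u}  [new]
{p, q, r, s, t, u} --a--> {p, q, r, s, t, u}  [seen]
{p, q, r, s, t, u} --b--> {p, q, r, t, u}  [new]
{p, q, t, u} --a--> {p, q, r, s, t, u}  [seen]
{p, q, t, u} --b--> {p, q, t, u}  [seen]
{p, q, r, t, u} --a--> {p, q, r, s, t, u}  [seen]
{p, q, r, t, u} --b--> {p, q, r, t, u}  [seen]
Reachable DFA states: {p, u}, {p, q, r, s, t, u}, {p, q, t, u}, {p, q, r, t, u}.
{p, q, r, t, u} is among them.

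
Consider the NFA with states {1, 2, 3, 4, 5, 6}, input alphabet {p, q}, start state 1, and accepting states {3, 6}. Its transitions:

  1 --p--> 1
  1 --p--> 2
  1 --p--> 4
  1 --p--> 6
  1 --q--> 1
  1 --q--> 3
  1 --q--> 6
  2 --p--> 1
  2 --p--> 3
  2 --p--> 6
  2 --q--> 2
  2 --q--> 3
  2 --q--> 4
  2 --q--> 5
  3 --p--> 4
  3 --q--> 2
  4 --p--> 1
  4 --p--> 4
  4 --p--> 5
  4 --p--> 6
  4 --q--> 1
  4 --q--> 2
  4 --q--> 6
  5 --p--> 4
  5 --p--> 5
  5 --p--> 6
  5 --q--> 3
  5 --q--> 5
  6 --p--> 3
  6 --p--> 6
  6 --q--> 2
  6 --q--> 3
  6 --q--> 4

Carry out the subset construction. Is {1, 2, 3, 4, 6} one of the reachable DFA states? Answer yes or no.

Start state of the DFA: {1}.
{1} --p--> {1, 2, 4, 6}  [new]
{1} --q--> {1, 3, 6}  [new]
{1, 2, 4, 6} --p--> {1, 2, 3, 4, 5, 6}  [new]
{1, 2, 4, 6} --q--> {1, 2, 3, 4, 5, 6}  [seen]
{1, 3, 6} --p--> {1, 2, 3, 4, 6}  [new]
{1, 3, 6} --q--> {1, 2, 3, 4, 6}  [seen]
{1, 2, 3, 4, 5, 6} --p--> {1, 2, 3, 4, 5, 6}  [seen]
{1, 2, 3, 4, 5, 6} --q--> {1, 2, 3, 4, 5, 6}  [seen]
{1, 2, 3, 4, 6} --p--> {1, 2, 3, 4, 5, 6}  [seen]
{1, 2, 3, 4, 6} --q--> {1, 2, 3, 4, 5, 6}  [seen]
Reachable DFA states: {1}, {1, 2, 4, 6}, {1, 3, 6}, {1, 2, 3, 4, 5, 6}, {1, 2, 3, 4, 6}.
{1, 2, 3, 4, 6} is among them.

yes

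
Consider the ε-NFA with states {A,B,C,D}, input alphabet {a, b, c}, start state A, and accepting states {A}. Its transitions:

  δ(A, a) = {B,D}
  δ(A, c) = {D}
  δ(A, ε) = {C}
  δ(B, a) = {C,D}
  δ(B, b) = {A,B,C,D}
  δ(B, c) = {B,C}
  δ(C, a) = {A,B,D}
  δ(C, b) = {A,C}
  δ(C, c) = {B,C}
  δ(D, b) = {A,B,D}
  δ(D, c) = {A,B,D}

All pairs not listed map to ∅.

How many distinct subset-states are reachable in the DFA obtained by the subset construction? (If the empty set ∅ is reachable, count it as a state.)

Start state of the DFA: {A,C} (ε-closure of the NFA start).
{A,C} --a--> {A,B,C,D}  [new]
{A,C} --b--> {A,C}  [seen]
{A,C} --c--> {B,C,D}  [new]
{A,B,C,D} --a--> {A,B,C,D}  [seen]
{A,B,C,D} --b--> {A,B,C,D}  [seen]
{A,B,C,D} --c--> {A,B,C,D}  [seen]
{B,C,D} --a--> {A,B,C,D}  [seen]
{B,C,D} --b--> {A,B,C,D}  [seen]
{B,C,D} --c--> {A,B,C,D}  [seen]
Reachable DFA states: {A,C}, {A,B,C,D}, {B,C,D}.

3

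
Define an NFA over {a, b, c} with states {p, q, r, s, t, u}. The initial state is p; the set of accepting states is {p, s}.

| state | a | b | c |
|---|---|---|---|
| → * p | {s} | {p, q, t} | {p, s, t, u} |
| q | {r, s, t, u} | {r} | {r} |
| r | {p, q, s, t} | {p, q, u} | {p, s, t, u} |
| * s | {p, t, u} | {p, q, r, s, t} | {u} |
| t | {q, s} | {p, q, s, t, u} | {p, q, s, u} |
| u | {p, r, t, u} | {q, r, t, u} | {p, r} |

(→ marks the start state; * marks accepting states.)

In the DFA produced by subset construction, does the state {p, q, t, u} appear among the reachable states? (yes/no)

yes

Start state of the DFA: {p}.
{p} --a--> {s}  [new]
{p} --b--> {p, q, t}  [new]
{p} --c--> {p, s, t, u}  [new]
{s} --a--> {p, t, u}  [new]
{s} --b--> {p, q, r, s, t}  [new]
{s} --c--> {u}  [new]
{p, q, t} --a--> {q, r, s, t, u}  [new]
{p, q, t} --b--> {p, q, r, s, t, u}  [new]
{p, q, t} --c--> {p, q, r, s, t, u}  [seen]
{p, s, t, u} --a--> {p, q, r, s, t, u}  [seen]
{p, s, t, u} --b--> {p, q, r, s, t, u}  [seen]
{p, s, t, u} --c--> {p, q, r, s, t, u}  [seen]
{p, t, u} --a--> {p, q, r, s, t, u}  [seen]
{p, t, u} --b--> {p, q, r, s, t, u}  [seen]
{p, t, u} --c--> {p, q, r, s, t, u}  [seen]
{p, q, r, s, t} --a--> {p, q, r, s, t, u}  [seen]
{p, q, r, s, t} --b--> {p, q, r, s, t, u}  [seen]
{p, q, r, s, t} --c--> {p, q, r, s, t, u}  [seen]
{u} --a--> {p, r, t, u}  [new]
{u} --b--> {q, r, t, u}  [new]
{u} --c--> {p, r}  [new]
{q, r, s, t, u} --a--> {p, q, r, s, t, u}  [seen]
{q, r, s, t, u} --b--> {p, q, r, s, t, u}  [seen]
{q, r, s, t, u} --c--> {p, q, r, s, t, u}  [seen]
{p, q, r, s, t, u} --a--> {p, q, r, s, t, u}  [seen]
{p, q, r, s, t, u} --b--> {p, q, r, s, t, u}  [seen]
{p, q, r, s, t, u} --c--> {p, q, r, s, t, u}  [seen]
{p, r, t, u} --a--> {p, q, r, s, t, u}  [seen]
{p, r, t, u} --b--> {p, q, r, s, t, u}  [seen]
{p, r, t, u} --c--> {p, q, r, s, t, u}  [seen]
{q, r, t, u} --a--> {p, q, r, s, t, u}  [seen]
{q, r, t, u} --b--> {p, q, r, s, t, u}  [seen]
{q, r, t, u} --c--> {p, q, r, s, t, u}  [seen]
{p, r} --a--> {p, q, s, t}  [new]
{p, r} --b--> {p, q, t, u}  [new]
{p, r} --c--> {p, s, t, u}  [seen]
{p, q, s, t} --a--> {p, q, r, s, t, u}  [seen]
{p, q, s, t} --b--> {p, q, r, s, t, u}  [seen]
{p, q, s, t} --c--> {p, q, r, s, t, u}  [seen]
{p, q, t, u} --a--> {p, q, r, s, t, u}  [seen]
{p, q, t, u} --b--> {p, q, r, s, t, u}  [seen]
{p, q, t, u} --c--> {p, q, r, s, t, u}  [seen]
Reachable DFA states: {p}, {s}, {p, q, t}, {p, s, t, u}, {p, t, u}, {p, q, r, s, t}, {u}, {q, r, s, t, u}, {p, q, r, s, t, u}, {p, r, t, u}, {q, r, t, u}, {p, r}, {p, q, s, t}, {p, q, t, u}.
{p, q, t, u} is among them.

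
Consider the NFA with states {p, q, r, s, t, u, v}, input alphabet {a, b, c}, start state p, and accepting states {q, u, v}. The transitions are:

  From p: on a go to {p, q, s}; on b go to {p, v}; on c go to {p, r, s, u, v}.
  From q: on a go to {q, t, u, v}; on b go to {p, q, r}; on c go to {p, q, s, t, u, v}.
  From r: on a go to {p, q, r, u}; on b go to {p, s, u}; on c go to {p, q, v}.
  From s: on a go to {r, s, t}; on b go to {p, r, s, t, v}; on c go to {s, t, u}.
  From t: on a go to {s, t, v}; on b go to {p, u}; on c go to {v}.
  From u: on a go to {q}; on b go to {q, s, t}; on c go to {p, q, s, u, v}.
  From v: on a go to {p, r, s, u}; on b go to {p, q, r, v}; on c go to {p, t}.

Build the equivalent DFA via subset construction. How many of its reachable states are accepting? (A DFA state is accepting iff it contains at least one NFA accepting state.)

10

Start state of the DFA: {p}.
{p} --a--> {p, q, s}  [new]
{p} --b--> {p, v}  [new]
{p} --c--> {p, r, s, u, v}  [new]
{p, q, s} --a--> {p, q, r, s, t, u, v}  [new]
{p, q, s} --b--> {p, q, r, s, t, v}  [new]
{p, q, s} --c--> {p, q, r, s, t, u, v}  [seen]
{p, v} --a--> {p, q, r, s, u}  [new]
{p, v} --b--> {p, q, r, v}  [new]
{p, v} --c--> {p, r, s, t, u, v}  [new]
{p, r, s, u, v} --a--> {p, q, r, s, t, u}  [new]
{p, r, s, u, v} --b--> {p, q, r, s, t, u, v}  [seen]
{p, r, s, u, v} --c--> {p, q, r, s, t, u, v}  [seen]
{p, q, r, s, t, u, v} --a--> {p, q, r, s, t, u, v}  [seen]
{p, q, r, s, t, u, v} --b--> {p, q, r, s, t, u, v}  [seen]
{p, q, r, s, t, u, v} --c--> {p, q, r, s, t, u, v}  [seen]
{p, q, r, s, t, v} --a--> {p, q, r, s, t, u, v}  [seen]
{p, q, r, s, t, v} --b--> {p, q, r, s, t, u, v}  [seen]
{p, q, r, s, t, v} --c--> {p, q, r, s, t, u, v}  [seen]
{p, q, r, s, u} --a--> {p, q, r, s, t, u, v}  [seen]
{p, q, r, s, u} --b--> {p, q, r, s, t, u, v}  [seen]
{p, q, r, s, u} --c--> {p, q, r, s, t, u, v}  [seen]
{p, q, r, v} --a--> {p, q, r, s, t, u, v}  [seen]
{p, q, r, v} --b--> {p, q, r, s, u, v}  [new]
{p, q, r, v} --c--> {p, q, r, s, t, u, v}  [seen]
{p, r, s, t, u, v} --a--> {p, q, r, s, t, u, v}  [seen]
{p, r, s, t, u, v} --b--> {p, q, r, s, t, u, v}  [seen]
{p, r, s, t, u, v} --c--> {p, q, r, s, t, u, v}  [seen]
{p, q, r, s, t, u} --a--> {p, q, r, s, t, u, v}  [seen]
{p, q, r, s, t, u} --b--> {p, q, r, s, t, u, v}  [seen]
{p, q, r, s, t, u} --c--> {p, q, r, s, t, u, v}  [seen]
{p, q, r, s, u, v} --a--> {p, q, r, s, t, u, v}  [seen]
{p, q, r, s, u, v} --b--> {p, q, r, s, t, u, v}  [seen]
{p, q, r, s, u, v} --c--> {p, q, r, s, t, u, v}  [seen]
Reachable DFA states: {p}, {p, q, s}, {p, v}, {p, r, s, u, v}, {p, q, r, s, t, u, v}, {p, q, r, s, t, v}, {p, q, r, s, u}, {p, q, r, v}, {p, r, s, t, u, v}, {p, q, r, s, t, u}, {p, q, r, s, u, v}.
Accepting DFA states (contain an NFA accepting state): {p, q, s}, {p, v}, {p, r, s, u, v}, {p, q, r, s, t, u, v}, {p, q, r, s, t, v}, {p, q, r, s, u}, {p, q, r, v}, {p, r, s, t, u, v}, {p, q, r, s, t, u}, {p, q, r, s, u, v}.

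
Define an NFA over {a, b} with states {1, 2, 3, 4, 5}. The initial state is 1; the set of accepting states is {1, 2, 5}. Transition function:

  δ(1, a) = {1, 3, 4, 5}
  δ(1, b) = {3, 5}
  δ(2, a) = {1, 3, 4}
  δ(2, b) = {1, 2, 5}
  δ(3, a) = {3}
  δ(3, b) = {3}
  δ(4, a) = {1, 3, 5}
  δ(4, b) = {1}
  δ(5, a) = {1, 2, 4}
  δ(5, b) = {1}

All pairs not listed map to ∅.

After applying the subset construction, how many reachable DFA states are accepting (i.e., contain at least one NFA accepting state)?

Start state of the DFA: {1}.
{1} --a--> {1, 3, 4, 5}  [new]
{1} --b--> {3, 5}  [new]
{1, 3, 4, 5} --a--> {1, 2, 3, 4, 5}  [new]
{1, 3, 4, 5} --b--> {1, 3, 5}  [new]
{3, 5} --a--> {1, 2, 3, 4}  [new]
{3, 5} --b--> {1, 3}  [new]
{1, 2, 3, 4, 5} --a--> {1, 2, 3, 4, 5}  [seen]
{1, 2, 3, 4, 5} --b--> {1, 2, 3, 5}  [new]
{1, 3, 5} --a--> {1, 2, 3, 4, 5}  [seen]
{1, 3, 5} --b--> {1, 3, 5}  [seen]
{1, 2, 3, 4} --a--> {1, 3, 4, 5}  [seen]
{1, 2, 3, 4} --b--> {1, 2, 3, 5}  [seen]
{1, 3} --a--> {1, 3, 4, 5}  [seen]
{1, 3} --b--> {3, 5}  [seen]
{1, 2, 3, 5} --a--> {1, 2, 3, 4, 5}  [seen]
{1, 2, 3, 5} --b--> {1, 2, 3, 5}  [seen]
Reachable DFA states: {1}, {1, 3, 4, 5}, {3, 5}, {1, 2, 3, 4, 5}, {1, 3, 5}, {1, 2, 3, 4}, {1, 3}, {1, 2, 3, 5}.
Accepting DFA states (contain an NFA accepting state): {1}, {1, 3, 4, 5}, {3, 5}, {1, 2, 3, 4, 5}, {1, 3, 5}, {1, 2, 3, 4}, {1, 3}, {1, 2, 3, 5}.

8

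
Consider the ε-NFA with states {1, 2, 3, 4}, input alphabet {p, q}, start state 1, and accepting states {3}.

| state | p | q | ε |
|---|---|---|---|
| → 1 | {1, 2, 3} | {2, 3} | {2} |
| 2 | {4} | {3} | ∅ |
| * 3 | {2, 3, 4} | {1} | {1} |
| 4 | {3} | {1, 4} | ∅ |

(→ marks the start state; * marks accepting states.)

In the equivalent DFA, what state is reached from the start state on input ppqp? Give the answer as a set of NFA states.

Start: {1, 2}.
δ(1,p) = {1, 2, 3}; δ(2,p) = {4}.
Union: {1, 2, 3, 4}.
After p: {1, 2, 3, 4}.
δ(1,p) = {1, 2, 3}; δ(2,p) = {4}; δ(3,p) = {2, 3, 4}; δ(4,p) = {3}.
Union: {1, 2, 3, 4}.
After p: {1, 2, 3, 4}.
δ(1,q) = {2, 3}; δ(2,q) = {3}; δ(3,q) = {1}; δ(4,q) = {1, 4}.
Union: {1, 2, 3, 4}.
After q: {1, 2, 3, 4}.
δ(1,p) = {1, 2, 3}; δ(2,p) = {4}; δ(3,p) = {2, 3, 4}; δ(4,p) = {3}.
Union: {1, 2, 3, 4}.
After p: {1, 2, 3, 4}.

{1, 2, 3, 4}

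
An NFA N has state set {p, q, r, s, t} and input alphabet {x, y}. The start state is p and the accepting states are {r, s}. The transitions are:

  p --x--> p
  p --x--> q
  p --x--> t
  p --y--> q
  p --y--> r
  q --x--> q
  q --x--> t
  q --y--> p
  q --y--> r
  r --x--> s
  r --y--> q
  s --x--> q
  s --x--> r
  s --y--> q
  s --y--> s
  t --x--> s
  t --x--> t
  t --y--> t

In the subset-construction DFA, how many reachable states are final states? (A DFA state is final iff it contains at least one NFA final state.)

7

Start state of the DFA: {p}.
{p} --x--> {p, q, t}  [new]
{p} --y--> {q, r}  [new]
{p, q, t} --x--> {p, q, s, t}  [new]
{p, q, t} --y--> {p, q, r, t}  [new]
{q, r} --x--> {q, s, t}  [new]
{q, r} --y--> {p, q, r}  [new]
{p, q, s, t} --x--> {p, q, r, s, t}  [new]
{p, q, s, t} --y--> {p, q, r, s, t}  [seen]
{p, q, r, t} --x--> {p, q, s, t}  [seen]
{p, q, r, t} --y--> {p, q, r, t}  [seen]
{q, s, t} --x--> {q, r, s, t}  [new]
{q, s, t} --y--> {p, q, r, s, t}  [seen]
{p, q, r} --x--> {p, q, s, t}  [seen]
{p, q, r} --y--> {p, q, r}  [seen]
{p, q, r, s, t} --x--> {p, q, r, s, t}  [seen]
{p, q, r, s, t} --y--> {p, q, r, s, t}  [seen]
{q, r, s, t} --x--> {q, r, s, t}  [seen]
{q, r, s, t} --y--> {p, q, r, s, t}  [seen]
Reachable DFA states: {p}, {p, q, t}, {q, r}, {p, q, s, t}, {p, q, r, t}, {q, s, t}, {p, q, r}, {p, q, r, s, t}, {q, r, s, t}.
Accepting DFA states (contain an NFA accepting state): {q, r}, {p, q, s, t}, {p, q, r, t}, {q, s, t}, {p, q, r}, {p, q, r, s, t}, {q, r, s, t}.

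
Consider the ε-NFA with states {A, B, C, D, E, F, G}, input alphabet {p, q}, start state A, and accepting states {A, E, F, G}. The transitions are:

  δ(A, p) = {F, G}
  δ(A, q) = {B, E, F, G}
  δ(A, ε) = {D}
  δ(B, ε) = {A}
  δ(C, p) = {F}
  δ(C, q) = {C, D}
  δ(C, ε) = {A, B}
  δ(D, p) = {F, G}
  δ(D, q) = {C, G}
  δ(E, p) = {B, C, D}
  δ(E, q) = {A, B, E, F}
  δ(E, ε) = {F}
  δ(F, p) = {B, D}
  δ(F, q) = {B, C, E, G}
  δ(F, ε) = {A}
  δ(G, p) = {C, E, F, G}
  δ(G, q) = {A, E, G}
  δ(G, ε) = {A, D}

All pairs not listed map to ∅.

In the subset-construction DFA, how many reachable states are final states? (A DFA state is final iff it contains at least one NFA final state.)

3

Start state of the DFA: {A, D} (ε-closure of the NFA start).
{A, D} --p--> {A, D, F, G}  [new]
{A, D} --q--> {A, B, C, D, E, F, G}  [new]
{A, D, F, G} --p--> {A, B, C, D, E, F, G}  [seen]
{A, D, F, G} --q--> {A, B, C, D, E, F, G}  [seen]
{A, B, C, D, E, F, G} --p--> {A, B, C, D, E, F, G}  [seen]
{A, B, C, D, E, F, G} --q--> {A, B, C, D, E, F, G}  [seen]
Reachable DFA states: {A, D}, {A, D, F, G}, {A, B, C, D, E, F, G}.
Accepting DFA states (contain an NFA accepting state): {A, D}, {A, D, F, G}, {A, B, C, D, E, F, G}.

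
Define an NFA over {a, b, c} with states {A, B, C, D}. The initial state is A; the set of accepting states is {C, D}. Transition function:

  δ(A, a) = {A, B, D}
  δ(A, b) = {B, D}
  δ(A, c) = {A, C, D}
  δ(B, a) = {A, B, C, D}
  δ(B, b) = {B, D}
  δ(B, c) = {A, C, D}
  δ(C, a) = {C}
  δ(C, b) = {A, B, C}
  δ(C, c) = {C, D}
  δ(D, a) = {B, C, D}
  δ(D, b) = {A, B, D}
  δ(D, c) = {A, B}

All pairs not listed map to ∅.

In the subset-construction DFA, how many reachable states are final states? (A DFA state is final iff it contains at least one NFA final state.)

4

Start state of the DFA: {A}.
{A} --a--> {A, B, D}  [new]
{A} --b--> {B, D}  [new]
{A} --c--> {A, C, D}  [new]
{A, B, D} --a--> {A, B, C, D}  [new]
{A, B, D} --b--> {A, B, D}  [seen]
{A, B, D} --c--> {A, B, C, D}  [seen]
{B, D} --a--> {A, B, C, D}  [seen]
{B, D} --b--> {A, B, D}  [seen]
{B, D} --c--> {A, B, C, D}  [seen]
{A, C, D} --a--> {A, B, C, D}  [seen]
{A, C, D} --b--> {A, B, C, D}  [seen]
{A, C, D} --c--> {A, B, C, D}  [seen]
{A, B, C, D} --a--> {A, B, C, D}  [seen]
{A, B, C, D} --b--> {A, B, C, D}  [seen]
{A, B, C, D} --c--> {A, B, C, D}  [seen]
Reachable DFA states: {A}, {A, B, D}, {B, D}, {A, C, D}, {A, B, C, D}.
Accepting DFA states (contain an NFA accepting state): {A, B, D}, {B, D}, {A, C, D}, {A, B, C, D}.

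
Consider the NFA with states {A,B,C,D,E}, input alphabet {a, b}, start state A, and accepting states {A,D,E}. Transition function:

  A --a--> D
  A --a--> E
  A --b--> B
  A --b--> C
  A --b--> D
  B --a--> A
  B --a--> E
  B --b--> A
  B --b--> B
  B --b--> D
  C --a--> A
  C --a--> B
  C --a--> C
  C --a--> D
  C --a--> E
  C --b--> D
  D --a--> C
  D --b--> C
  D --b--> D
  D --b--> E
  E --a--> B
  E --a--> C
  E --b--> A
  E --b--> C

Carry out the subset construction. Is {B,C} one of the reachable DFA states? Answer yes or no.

Start state of the DFA: {A}.
{A} --a--> {D,E}  [new]
{A} --b--> {B,C,D}  [new]
{D,E} --a--> {B,C}  [new]
{D,E} --b--> {A,C,D,E}  [new]
{B,C,D} --a--> {A,B,C,D,E}  [new]
{B,C,D} --b--> {A,B,C,D,E}  [seen]
{B,C} --a--> {A,B,C,D,E}  [seen]
{B,C} --b--> {A,B,D}  [new]
{A,C,D,E} --a--> {A,B,C,D,E}  [seen]
{A,C,D,E} --b--> {A,B,C,D,E}  [seen]
{A,B,C,D,E} --a--> {A,B,C,D,E}  [seen]
{A,B,C,D,E} --b--> {A,B,C,D,E}  [seen]
{A,B,D} --a--> {A,C,D,E}  [seen]
{A,B,D} --b--> {A,B,C,D,E}  [seen]
Reachable DFA states: {A}, {D,E}, {B,C,D}, {B,C}, {A,C,D,E}, {A,B,C,D,E}, {A,B,D}.
{B,C} is among them.

yes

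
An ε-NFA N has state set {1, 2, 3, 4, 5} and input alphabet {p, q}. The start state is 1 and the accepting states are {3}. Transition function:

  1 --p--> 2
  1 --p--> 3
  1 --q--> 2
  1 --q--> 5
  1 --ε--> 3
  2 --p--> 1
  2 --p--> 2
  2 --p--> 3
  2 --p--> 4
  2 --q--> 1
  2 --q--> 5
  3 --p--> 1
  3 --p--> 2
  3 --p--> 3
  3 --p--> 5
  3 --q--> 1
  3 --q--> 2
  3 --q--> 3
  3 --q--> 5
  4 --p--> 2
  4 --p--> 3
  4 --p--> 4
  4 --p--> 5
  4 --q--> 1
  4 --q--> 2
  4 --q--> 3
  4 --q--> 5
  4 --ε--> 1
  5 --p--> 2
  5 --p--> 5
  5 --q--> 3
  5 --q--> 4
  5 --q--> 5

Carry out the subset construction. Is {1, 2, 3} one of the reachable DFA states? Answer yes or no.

Start state of the DFA: {1, 3} (ε-closure of the NFA start).
{1, 3} --p--> {1, 2, 3, 5}  [new]
{1, 3} --q--> {1, 2, 3, 5}  [seen]
{1, 2, 3, 5} --p--> {1, 2, 3, 4, 5}  [new]
{1, 2, 3, 5} --q--> {1, 2, 3, 4, 5}  [seen]
{1, 2, 3, 4, 5} --p--> {1, 2, 3, 4, 5}  [seen]
{1, 2, 3, 4, 5} --q--> {1, 2, 3, 4, 5}  [seen]
Reachable DFA states: {1, 3}, {1, 2, 3, 5}, {1, 2, 3, 4, 5}.
{1, 2, 3} is not among them.

no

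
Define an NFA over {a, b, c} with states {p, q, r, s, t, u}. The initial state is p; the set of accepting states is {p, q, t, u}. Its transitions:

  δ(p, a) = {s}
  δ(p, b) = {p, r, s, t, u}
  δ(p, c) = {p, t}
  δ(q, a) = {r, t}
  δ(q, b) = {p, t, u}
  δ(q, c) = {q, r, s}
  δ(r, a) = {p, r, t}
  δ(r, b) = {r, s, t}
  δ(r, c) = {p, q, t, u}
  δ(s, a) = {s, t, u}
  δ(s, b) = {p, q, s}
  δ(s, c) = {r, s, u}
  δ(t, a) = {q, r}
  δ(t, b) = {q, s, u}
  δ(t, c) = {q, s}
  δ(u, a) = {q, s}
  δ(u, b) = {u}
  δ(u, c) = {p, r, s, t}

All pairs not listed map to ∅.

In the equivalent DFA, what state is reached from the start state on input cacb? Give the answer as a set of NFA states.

Start: {p}.
δ(p,c) = {p, t}.
Union: {p, t}.
After c: {p, t}.
δ(p,a) = {s}; δ(t,a) = {q, r}.
Union: {q, r, s}.
After a: {q, r, s}.
δ(q,c) = {q, r, s}; δ(r,c) = {p, q, t, u}; δ(s,c) = {r, s, u}.
Union: {p, q, r, s, t, u}.
After c: {p, q, r, s, t, u}.
δ(p,b) = {p, r, s, t, u}; δ(q,b) = {p, t, u}; δ(r,b) = {r, s, t}; δ(s,b) = {p, q, s}; δ(t,b) = {q, s, u}; δ(u,b) = {u}.
Union: {p, q, r, s, t, u}.
After b: {p, q, r, s, t, u}.

{p, q, r, s, t, u}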